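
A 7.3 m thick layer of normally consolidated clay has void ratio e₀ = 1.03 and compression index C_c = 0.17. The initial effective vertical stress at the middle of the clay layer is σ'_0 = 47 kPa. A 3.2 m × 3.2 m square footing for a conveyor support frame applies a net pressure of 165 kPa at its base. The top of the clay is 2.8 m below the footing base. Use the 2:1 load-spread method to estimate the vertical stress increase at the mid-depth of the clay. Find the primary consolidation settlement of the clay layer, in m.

Mid-depth of clay below the footing base: z = 2.8 + 7.3/2 = 6.45 m.
Stress increase at mid-clay by the 2:1 spreading method:
Δσ = qBL/((B+z)(L+z)) = 165×3.2×3.2/((3.2+6.45)(3.2+6.45)) = 18.144 kPa
Final effective stress: σ'_f = σ'_0 + Δσ = 47 + 18.144 = 65.144 kPa.
Normally consolidated clay, so the full stress increment lies on the virgin compression line:
S_c = C_c·H/(1+e₀)·log₁₀(σ'_f/σ'_0) = 0.17×7.3/(1+1.03)×log₁₀(65.144/47)
    = 0.61133 × 0.14178 = 0.08667 m

S_c ≈ 0.0867 m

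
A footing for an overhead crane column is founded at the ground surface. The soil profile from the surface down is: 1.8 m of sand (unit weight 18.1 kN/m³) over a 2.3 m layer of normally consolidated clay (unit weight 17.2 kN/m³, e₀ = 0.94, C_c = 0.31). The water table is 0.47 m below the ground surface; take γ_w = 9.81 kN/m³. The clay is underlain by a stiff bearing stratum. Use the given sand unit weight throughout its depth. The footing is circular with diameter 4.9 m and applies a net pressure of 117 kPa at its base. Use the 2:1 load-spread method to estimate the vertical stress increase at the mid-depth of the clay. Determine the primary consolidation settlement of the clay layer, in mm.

Mid-depth of clay below the ground surface: z = 1.8 + 2.3/2 = 2.95 m.
Total vertical stress at mid-clay: σ_v = 18.1×1.8 + 17.2×1.15 = 52.36 kPa.
Pore pressure: u = 9.81×(2.95 − 0.47) = 24.329 kPa.
Initial effective stress: σ'_0 = σ_v − u = 52.36 − 24.329 = 28.031 kPa.
Stress increase at mid-clay by the 2:1 spreading method:
Δσ ≈ qD²/(D+z)² = 117×4.9²/(4.9+2.95)² = 45.587 kPa
Final effective stress: σ'_f = σ'_0 + Δσ = 28.031 + 45.587 = 73.618 kPa.
Normally consolidated clay, so the full stress increment lies on the virgin compression line:
S_c = C_c·H/(1+e₀)·log₁₀(σ'_f/σ'_0) = 0.31×2.3/(1+0.94)×log₁₀(73.618/28.031)
    = 0.36753 × 0.41935 = 0.1541 m

S_c ≈ 154 mm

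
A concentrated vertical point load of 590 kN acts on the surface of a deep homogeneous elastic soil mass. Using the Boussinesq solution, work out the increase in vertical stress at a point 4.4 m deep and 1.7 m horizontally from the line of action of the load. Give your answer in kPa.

Δσ_z ≈ 10.3 kPa

Boussinesq vertical stress below a point load on an elastic half-space:
Δσ_z = 3P/(2πz²) · [1 + (r/z)²]^(−5/2)
r/z = 1.7/4.4 = 0.38636; [1+(r/z)²]^(−5/2) = 0.70622.
Δσ_z = 3×590/(2π×4.4²) × 0.70622 = 14.551 × 0.70622 = 10.28 kPa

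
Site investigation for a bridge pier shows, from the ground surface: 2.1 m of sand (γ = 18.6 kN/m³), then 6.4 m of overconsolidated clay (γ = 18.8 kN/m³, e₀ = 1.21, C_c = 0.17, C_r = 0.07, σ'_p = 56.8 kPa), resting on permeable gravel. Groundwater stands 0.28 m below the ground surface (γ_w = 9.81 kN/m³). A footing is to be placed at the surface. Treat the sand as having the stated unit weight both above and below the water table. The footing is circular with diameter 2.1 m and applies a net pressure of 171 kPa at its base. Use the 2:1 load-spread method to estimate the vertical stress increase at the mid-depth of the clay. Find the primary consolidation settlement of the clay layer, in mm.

Mid-depth of clay below the ground surface: z = 2.1 + 6.4/2 = 5.3 m.
Total vertical stress at mid-clay: σ_v = 18.6×2.1 + 18.8×3.2 = 99.22 kPa.
Pore pressure: u = 9.81×(5.3 − 0.28) = 49.246 kPa.
Initial effective stress: σ'_0 = σ_v − u = 99.22 − 49.246 = 49.974 kPa.
Stress increase at mid-clay by the 2:1 spreading method:
Δσ ≈ qD²/(D+z)² = 171×2.1²/(2.1+5.3)² = 13.771 kPa
Final effective stress: σ'_f = 49.974 + 13.771 = 63.745 kPa.
σ'_f = 63.745 > σ'_p = 56.8 kPa, so the stress path crosses the preconsolidation pressure — recompression up to σ'_p, then virgin compression beyond:
S_c = H/(1+e₀)·[C_r·log₁₀(σ'_p/σ'_0) + C_c·log₁₀(σ'_f/σ'_p)]
    = 6.4/2.21 × [0.07×log₁₀(56.8/49.974) + 0.17×log₁₀(63.745/56.8)]
    = 2.8959 × [0.0038923 + 0.0085166] = 0.03593 m

S_c ≈ 35.9 mm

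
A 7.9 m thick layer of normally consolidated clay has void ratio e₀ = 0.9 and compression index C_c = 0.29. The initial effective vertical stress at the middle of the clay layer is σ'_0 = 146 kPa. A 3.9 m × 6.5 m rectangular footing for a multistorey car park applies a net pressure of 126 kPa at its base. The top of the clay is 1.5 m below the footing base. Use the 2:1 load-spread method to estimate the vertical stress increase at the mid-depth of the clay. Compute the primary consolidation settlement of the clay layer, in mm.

S_c ≈ 93.7 mm

Mid-depth of clay below the footing base: z = 1.5 + 7.9/2 = 5.45 m.
Stress increase at mid-clay by the 2:1 spreading method:
Δσ = qBL/((B+z)(L+z)) = 126×3.9×6.5/((3.9+5.45)(6.5+5.45)) = 28.587 kPa
Final effective stress: σ'_f = σ'_0 + Δσ = 146 + 28.587 = 174.59 kPa.
Normally consolidated clay, so the full stress increment lies on the virgin compression line:
S_c = C_c·H/(1+e₀)·log₁₀(σ'_f/σ'_0) = 0.29×7.9/(1+0.9)×log₁₀(174.59/146)
    = 1.2058 × 0.077667 = 0.09365 m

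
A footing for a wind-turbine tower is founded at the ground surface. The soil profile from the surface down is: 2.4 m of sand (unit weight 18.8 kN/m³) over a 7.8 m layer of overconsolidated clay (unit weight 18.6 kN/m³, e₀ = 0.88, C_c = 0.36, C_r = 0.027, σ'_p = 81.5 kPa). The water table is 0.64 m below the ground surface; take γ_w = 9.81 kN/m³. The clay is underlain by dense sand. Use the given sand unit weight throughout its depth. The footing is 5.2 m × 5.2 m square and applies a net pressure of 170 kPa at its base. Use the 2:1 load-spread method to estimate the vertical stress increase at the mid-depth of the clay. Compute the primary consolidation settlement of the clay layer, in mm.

S_c ≈ 125 mm

Mid-depth of clay below the ground surface: z = 2.4 + 7.8/2 = 6.3 m.
Total vertical stress at mid-clay: σ_v = 18.8×2.4 + 18.6×3.9 = 117.66 kPa.
Pore pressure: u = 9.81×(6.3 − 0.64) = 55.525 kPa.
Initial effective stress: σ'_0 = σ_v − u = 117.66 − 55.525 = 62.135 kPa.
Stress increase at mid-clay by the 2:1 spreading method:
Δσ = qBL/((B+z)(L+z)) = 170×5.2×5.2/((5.2+6.3)(5.2+6.3)) = 34.758 kPa
Final effective stress: σ'_f = 62.135 + 34.758 = 96.893 kPa.
σ'_f = 96.893 > σ'_p = 81.5 kPa, so the stress path crosses the preconsolidation pressure — recompression up to σ'_p, then virgin compression beyond:
S_c = H/(1+e₀)·[C_r·log₁₀(σ'_p/σ'_0) + C_c·log₁₀(σ'_f/σ'_p)]
    = 7.8/1.88 × [0.027×log₁₀(81.5/62.135) + 0.36×log₁₀(96.893/81.5)]
    = 4.1489 × [0.0031812 + 0.027049] = 0.1254 m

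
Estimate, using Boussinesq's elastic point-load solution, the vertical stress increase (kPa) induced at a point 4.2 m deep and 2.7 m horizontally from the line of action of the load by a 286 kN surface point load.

Δσ_z ≈ 3.26 kPa

Boussinesq vertical stress below a point load on an elastic half-space:
Δσ_z = 3P/(2πz²) · [1 + (r/z)²]^(−5/2)
r/z = 2.7/4.2 = 0.64286; [1+(r/z)²]^(−5/2) = 0.42115.
Δσ_z = 3×286/(2π×4.2²) × 0.42115 = 7.7412 × 0.42115 = 3.26 kPa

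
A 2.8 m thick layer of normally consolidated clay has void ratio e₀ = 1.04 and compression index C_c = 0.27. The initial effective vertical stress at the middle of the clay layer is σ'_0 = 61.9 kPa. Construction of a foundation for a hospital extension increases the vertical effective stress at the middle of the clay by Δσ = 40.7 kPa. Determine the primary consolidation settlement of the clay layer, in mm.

S_c ≈ 81.3 mm

Final effective stress: σ'_f = σ'_0 + Δσ = 61.9 + 40.7 = 102.6 kPa.
Normally consolidated clay, so the full stress increment lies on the virgin compression line:
S_c = C_c·H/(1+e₀)·log₁₀(σ'_f/σ'_0) = 0.27×2.8/(1+1.04)×log₁₀(102.6/61.9)
    = 0.37059 × 0.21946 = 0.08133 m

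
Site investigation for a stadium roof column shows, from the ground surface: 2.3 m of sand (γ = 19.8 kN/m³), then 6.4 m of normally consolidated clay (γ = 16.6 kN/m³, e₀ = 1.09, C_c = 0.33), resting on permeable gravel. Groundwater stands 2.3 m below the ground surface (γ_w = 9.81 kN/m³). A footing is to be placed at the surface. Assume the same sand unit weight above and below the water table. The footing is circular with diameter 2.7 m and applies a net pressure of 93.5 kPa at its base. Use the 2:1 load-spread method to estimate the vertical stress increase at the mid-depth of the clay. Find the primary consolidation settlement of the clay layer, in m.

S_c ≈ 0.0616 m

Mid-depth of clay below the ground surface: z = 2.3 + 6.4/2 = 5.5 m.
Total vertical stress at mid-clay: σ_v = 19.8×2.3 + 16.6×3.2 = 98.66 kPa.
Pore pressure: u = 9.81×(5.5 − 2.3) = 31.392 kPa.
Initial effective stress: σ'_0 = σ_v − u = 98.66 − 31.392 = 67.268 kPa.
Stress increase at mid-clay by the 2:1 spreading method:
Δσ ≈ qD²/(D+z)² = 93.5×2.7²/(2.7+5.5)² = 10.137 kPa
Final effective stress: σ'_f = σ'_0 + Δσ = 67.268 + 10.137 = 77.405 kPa.
Normally consolidated clay, so the full stress increment lies on the virgin compression line:
S_c = C_c·H/(1+e₀)·log₁₀(σ'_f/σ'_0) = 0.33×6.4/(1+1.09)×log₁₀(77.405/67.268)
    = 1.0105 × 0.06096 = 0.0616 m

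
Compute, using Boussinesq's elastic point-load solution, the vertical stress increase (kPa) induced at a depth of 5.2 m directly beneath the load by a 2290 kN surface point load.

Δσ_z ≈ 40.4 kPa

Boussinesq vertical stress below a point load on an elastic half-space:
Δσ_z = 3P/(2πz²) · [1 + (r/z)²]^(−5/2)
r/z = 0/5.2 = 0; [1+(r/z)²]^(−5/2) = 1.
Δσ_z = 3×2290/(2π×5.2²) × 1 = 40.436 × 1 = 40.44 kPa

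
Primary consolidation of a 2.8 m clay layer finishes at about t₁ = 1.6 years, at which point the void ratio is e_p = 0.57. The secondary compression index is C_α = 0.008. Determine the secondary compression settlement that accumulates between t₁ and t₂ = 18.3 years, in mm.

S_s ≈ 15.1 mm

Secondary compression: S_s = C_α·H/(1+e_p)·log₁₀(t₂/t₁)
S_s = 0.008×2.8/(1+0.57)×log₁₀(18.3/1.6)
    = 0.01427 × 1.058 = 0.0151 m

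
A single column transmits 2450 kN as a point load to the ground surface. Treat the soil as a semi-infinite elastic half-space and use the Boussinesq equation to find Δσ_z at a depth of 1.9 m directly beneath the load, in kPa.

Boussinesq vertical stress below a point load on an elastic half-space:
Δσ_z = 3P/(2πz²) · [1 + (r/z)²]^(−5/2)
r/z = 0/1.9 = 0; [1+(r/z)²]^(−5/2) = 1.
Δσ_z = 3×2450/(2π×1.9²) × 1 = 324.04 × 1 = 324 kPa

Δσ_z ≈ 324 kPa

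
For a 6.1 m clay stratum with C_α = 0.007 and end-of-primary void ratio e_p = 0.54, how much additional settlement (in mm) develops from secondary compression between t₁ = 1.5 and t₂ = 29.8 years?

Secondary compression: S_s = C_α·H/(1+e_p)·log₁₀(t₂/t₁)
S_s = 0.007×6.1/(1+0.54)×log₁₀(29.8/1.5)
    = 0.02773 × 1.298 = 0.03599 m

S_s ≈ 36 mm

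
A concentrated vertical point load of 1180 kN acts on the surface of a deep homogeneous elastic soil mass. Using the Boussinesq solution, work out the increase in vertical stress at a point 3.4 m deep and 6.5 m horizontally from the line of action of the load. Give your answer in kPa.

Boussinesq vertical stress below a point load on an elastic half-space:
Δσ_z = 3P/(2πz²) · [1 + (r/z)²]^(−5/2)
r/z = 6.5/3.4 = 1.9118; [1+(r/z)²]^(−5/2) = 0.021391.
Δσ_z = 3×1180/(2π×3.4²) × 0.021391 = 48.738 × 0.021391 = 1.043 kPa

Δσ_z ≈ 1.04 kPa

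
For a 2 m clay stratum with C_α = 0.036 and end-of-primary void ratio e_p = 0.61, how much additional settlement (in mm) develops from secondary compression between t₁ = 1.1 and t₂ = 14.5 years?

S_s ≈ 50.1 mm

Secondary compression: S_s = C_α·H/(1+e_p)·log₁₀(t₂/t₁)
S_s = 0.036×2/(1+0.61)×log₁₀(14.5/1.1)
    = 0.04472 × 1.12 = 0.05009 m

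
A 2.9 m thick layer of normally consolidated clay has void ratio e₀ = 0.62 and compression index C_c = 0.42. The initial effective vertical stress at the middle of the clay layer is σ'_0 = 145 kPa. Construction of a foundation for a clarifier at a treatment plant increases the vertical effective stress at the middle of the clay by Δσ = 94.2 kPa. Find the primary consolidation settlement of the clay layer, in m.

S_c ≈ 0.163 m

Final effective stress: σ'_f = σ'_0 + Δσ = 145 + 94.2 = 239.2 kPa.
Normally consolidated clay, so the full stress increment lies on the virgin compression line:
S_c = C_c·H/(1+e₀)·log₁₀(σ'_f/σ'_0) = 0.42×2.9/(1+0.62)×log₁₀(239.2/145)
    = 0.75185 × 0.21739 = 0.1634 m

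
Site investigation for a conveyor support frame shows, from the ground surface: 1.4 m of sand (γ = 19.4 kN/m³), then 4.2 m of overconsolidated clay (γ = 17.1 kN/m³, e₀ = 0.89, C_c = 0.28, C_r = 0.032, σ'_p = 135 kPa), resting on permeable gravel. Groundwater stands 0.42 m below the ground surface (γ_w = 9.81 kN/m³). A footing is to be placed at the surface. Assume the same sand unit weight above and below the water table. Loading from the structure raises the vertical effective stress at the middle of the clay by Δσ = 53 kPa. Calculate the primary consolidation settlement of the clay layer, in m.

S_c ≈ 0.0297 m

Mid-depth of clay below the ground surface: z = 1.4 + 4.2/2 = 3.5 m.
Total vertical stress at mid-clay: σ_v = 19.4×1.4 + 17.1×2.1 = 63.07 kPa.
Pore pressure: u = 9.81×(3.5 − 0.42) = 30.215 kPa.
Initial effective stress: σ'_0 = σ_v − u = 63.07 − 30.215 = 32.855 kPa.
Final effective stress: σ'_f = 32.855 + 53 = 85.855 kPa.
σ'_f = 85.855 ≤ σ'_p = 135 kPa, so the clay remains overconsolidated and only the recompression index applies:
S_c = C_r·H/(1+e₀)·log₁₀(σ'_f/σ'_0) = 0.032×4.2/1.89×log₁₀(85.855/32.855)
    = 0.07111 × 0.41716 = 0.02966 m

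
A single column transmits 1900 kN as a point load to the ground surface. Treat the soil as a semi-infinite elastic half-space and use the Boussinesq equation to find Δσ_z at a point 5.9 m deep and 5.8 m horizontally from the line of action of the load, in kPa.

Boussinesq vertical stress below a point load on an elastic half-space:
Δσ_z = 3P/(2πz²) · [1 + (r/z)²]^(−5/2)
r/z = 5.8/5.9 = 0.98305; [1+(r/z)²]^(−5/2) = 0.18443.
Δσ_z = 3×1900/(2π×5.9²) × 0.18443 = 26.061 × 0.18443 = 4.806 kPa

Δσ_z ≈ 4.81 kPa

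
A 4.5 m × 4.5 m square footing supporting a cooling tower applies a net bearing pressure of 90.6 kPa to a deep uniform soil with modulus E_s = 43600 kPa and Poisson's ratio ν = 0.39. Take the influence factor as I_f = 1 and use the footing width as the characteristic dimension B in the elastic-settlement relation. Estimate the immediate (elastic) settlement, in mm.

S_e ≈ 7.93 mm

Immediate (elastic) settlement: S_e = q·B·(1−ν²)/E_s · I_f.
S_e = 90.6 × 4.5 × (1 − 0.39²) / 43600 × 1
    = 90.6 × 4.5 × 0.8479 / 43600 × 1
    = 0.007929 m = 7.929 mm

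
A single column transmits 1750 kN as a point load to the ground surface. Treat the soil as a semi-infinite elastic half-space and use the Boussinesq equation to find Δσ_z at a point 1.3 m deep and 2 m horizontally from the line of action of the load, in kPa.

Δσ_z ≈ 23.8 kPa

Boussinesq vertical stress below a point load on an elastic half-space:
Δσ_z = 3P/(2πz²) · [1 + (r/z)²]^(−5/2)
r/z = 2/1.3 = 1.5385; [1+(r/z)²]^(−5/2) = 0.048077.
Δσ_z = 3×1750/(2π×1.3²) × 0.048077 = 494.42 × 0.048077 = 23.77 kPa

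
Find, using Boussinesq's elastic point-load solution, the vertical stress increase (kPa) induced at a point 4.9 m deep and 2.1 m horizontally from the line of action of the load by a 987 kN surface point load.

Δσ_z ≈ 12.9 kPa

Boussinesq vertical stress below a point load on an elastic half-space:
Δσ_z = 3P/(2πz²) · [1 + (r/z)²]^(−5/2)
r/z = 2.1/4.9 = 0.42857; [1+(r/z)²]^(−5/2) = 0.65602.
Δσ_z = 3×987/(2π×4.9²) × 0.65602 = 19.628 × 0.65602 = 12.88 kPa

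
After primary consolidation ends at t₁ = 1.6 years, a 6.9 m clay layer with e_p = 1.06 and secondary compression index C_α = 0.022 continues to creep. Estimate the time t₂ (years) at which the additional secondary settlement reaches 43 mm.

S_s = C_α·H/(1+e_p)·log₁₀(t₂/t₁) ⇒ log₁₀(t₂/t₁) = S_s·(1+e_p)/(C_α·H).
log₁₀(t₂/t₁) = 0.043 × (1+1.06) / (0.022×6.9) = 0.5835
t₂ = t₁ × 10^0.5835 = 1.6 × 3.833 = 6.133 years

t₂ ≈ 6.13 years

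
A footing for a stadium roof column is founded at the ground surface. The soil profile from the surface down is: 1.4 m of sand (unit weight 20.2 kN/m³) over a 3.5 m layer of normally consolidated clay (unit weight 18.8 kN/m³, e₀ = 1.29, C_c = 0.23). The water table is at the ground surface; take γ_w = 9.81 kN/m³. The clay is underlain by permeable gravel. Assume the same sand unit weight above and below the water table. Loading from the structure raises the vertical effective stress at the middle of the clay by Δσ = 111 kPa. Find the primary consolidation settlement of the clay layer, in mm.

S_c ≈ 235 mm

Mid-depth of clay below the ground surface: z = 1.4 + 3.5/2 = 3.15 m.
Total vertical stress at mid-clay: σ_v = 20.2×1.4 + 18.8×1.75 = 61.18 kPa.
Pore pressure: u = 9.81×(3.15 − 0) = 30.902 kPa.
Initial effective stress: σ'_0 = σ_v − u = 61.18 − 30.902 = 30.278 kPa.
Final effective stress: σ'_f = σ'_0 + Δσ = 30.278 + 111 = 141.28 kPa.
Normally consolidated clay, so the full stress increment lies on the virgin compression line:
S_c = C_c·H/(1+e₀)·log₁₀(σ'_f/σ'_0) = 0.23×3.5/(1+1.29)×log₁₀(141.28/30.278)
    = 0.35153 × 0.66895 = 0.2352 m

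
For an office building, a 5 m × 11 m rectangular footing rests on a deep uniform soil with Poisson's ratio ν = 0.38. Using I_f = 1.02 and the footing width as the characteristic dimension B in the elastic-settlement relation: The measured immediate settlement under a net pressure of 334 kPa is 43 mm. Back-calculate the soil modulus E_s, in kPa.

E_s ≈ 33900 kPa

S_e = q·B·(1−ν²)/E_s · I_f  ⇒  E_s = q·B·(1−ν²)·I_f / S_e.
E_s = 334 × 5 × 0.8556 × 1.02 / 0.043 = 33890 kPa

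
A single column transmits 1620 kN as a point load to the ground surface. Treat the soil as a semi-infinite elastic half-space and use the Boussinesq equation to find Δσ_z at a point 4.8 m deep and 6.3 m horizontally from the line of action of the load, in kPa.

Δσ_z ≈ 2.74 kPa

Boussinesq vertical stress below a point load on an elastic half-space:
Δσ_z = 3P/(2πz²) · [1 + (r/z)²]^(−5/2)
r/z = 6.3/4.8 = 1.3125; [1+(r/z)²]^(−5/2) = 0.081756.
Δσ_z = 3×1620/(2π×4.8²) × 0.081756 = 33.572 × 0.081756 = 2.745 kPa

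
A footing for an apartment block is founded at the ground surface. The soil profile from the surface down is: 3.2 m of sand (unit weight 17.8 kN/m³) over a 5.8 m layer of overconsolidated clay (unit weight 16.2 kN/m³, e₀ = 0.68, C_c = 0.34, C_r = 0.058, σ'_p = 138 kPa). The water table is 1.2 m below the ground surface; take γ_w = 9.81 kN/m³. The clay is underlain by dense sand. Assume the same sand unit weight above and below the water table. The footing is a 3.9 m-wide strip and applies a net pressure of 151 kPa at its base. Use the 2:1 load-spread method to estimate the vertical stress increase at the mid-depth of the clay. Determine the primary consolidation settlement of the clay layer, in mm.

S_c ≈ 62.6 mm

Mid-depth of clay below the ground surface: z = 3.2 + 5.8/2 = 6.1 m.
Total vertical stress at mid-clay: σ_v = 17.8×3.2 + 16.2×2.9 = 103.94 kPa.
Pore pressure: u = 9.81×(6.1 − 1.2) = 48.069 kPa.
Initial effective stress: σ'_0 = σ_v − u = 103.94 − 48.069 = 55.871 kPa.
Stress increase at mid-clay by the 2:1 spreading method:
Δσ = qB/(B+z) = 151×3.9/(3.9+6.1) = 58.89 kPa
Final effective stress: σ'_f = 55.871 + 58.89 = 114.76 kPa.
σ'_f = 114.76 ≤ σ'_p = 138 kPa, so the clay remains overconsolidated and only the recompression index applies:
S_c = C_r·H/(1+e₀)·log₁₀(σ'_f/σ'_0) = 0.058×5.8/1.68×log₁₀(114.76/55.871)
    = 0.20024 × 0.3126 = 0.06259 m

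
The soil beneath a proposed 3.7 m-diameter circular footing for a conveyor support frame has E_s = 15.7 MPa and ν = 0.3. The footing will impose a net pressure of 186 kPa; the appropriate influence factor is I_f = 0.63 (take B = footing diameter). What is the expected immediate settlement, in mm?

Immediate (elastic) settlement: S_e = q·B·(1−ν²)/E_s · I_f.
E_s = 15.7 MPa = 15700 kPa.
S_e = 186 × 3.7 × (1 − 0.3²) / 15700 × 0.63
    = 186 × 3.7 × 0.91 / 15700 × 0.63
    = 0.02513 m = 25.13 mm

S_e ≈ 25.1 mm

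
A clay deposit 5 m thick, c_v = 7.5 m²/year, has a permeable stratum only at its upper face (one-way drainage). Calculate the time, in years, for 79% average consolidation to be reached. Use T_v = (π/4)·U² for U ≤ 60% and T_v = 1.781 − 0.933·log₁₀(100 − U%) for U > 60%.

Drainage path length: H_d = H = 5 m (single drainage).
U > 60%: T_v = 1.781 − 0.933·log₁₀(100 − 79) = 0.54737.
t = T_v·H_d²/c_v = 0.54737×5²/7.5 = 1.825 years.

t ≈ 1.82 years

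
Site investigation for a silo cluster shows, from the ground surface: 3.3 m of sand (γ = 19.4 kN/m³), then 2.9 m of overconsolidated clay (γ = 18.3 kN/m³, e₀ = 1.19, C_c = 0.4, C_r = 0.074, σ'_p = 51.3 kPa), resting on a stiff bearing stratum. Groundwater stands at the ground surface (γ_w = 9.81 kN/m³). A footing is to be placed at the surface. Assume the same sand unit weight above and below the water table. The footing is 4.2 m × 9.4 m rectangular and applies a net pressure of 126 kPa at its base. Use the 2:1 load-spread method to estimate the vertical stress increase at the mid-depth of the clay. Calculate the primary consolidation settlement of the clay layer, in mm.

Mid-depth of clay below the ground surface: z = 3.3 + 2.9/2 = 4.75 m.
Total vertical stress at mid-clay: σ_v = 19.4×3.3 + 18.3×1.45 = 90.555 kPa.
Pore pressure: u = 9.81×(4.75 − 0) = 46.598 kPa.
Initial effective stress: σ'_0 = σ_v − u = 90.555 − 46.598 = 43.957 kPa.
Stress increase at mid-clay by the 2:1 spreading method:
Δσ = qBL/((B+z)(L+z)) = 126×4.2×9.4/((4.2+4.75)(9.4+4.75)) = 39.28 kPa
Final effective stress: σ'_f = 43.957 + 39.28 = 83.237 kPa.
σ'_f = 83.237 > σ'_p = 51.3 kPa, so the stress path crosses the preconsolidation pressure — recompression up to σ'_p, then virgin compression beyond:
S_c = H/(1+e₀)·[C_r·log₁₀(σ'_p/σ'_0) + C_c·log₁₀(σ'_f/σ'_p)]
    = 2.9/2.19 × [0.074×log₁₀(51.3/43.957) + 0.4×log₁₀(83.237/51.3)]
    = 1.3242 × [0.0049646 + 0.08408] = 0.1179 m

S_c ≈ 118 mm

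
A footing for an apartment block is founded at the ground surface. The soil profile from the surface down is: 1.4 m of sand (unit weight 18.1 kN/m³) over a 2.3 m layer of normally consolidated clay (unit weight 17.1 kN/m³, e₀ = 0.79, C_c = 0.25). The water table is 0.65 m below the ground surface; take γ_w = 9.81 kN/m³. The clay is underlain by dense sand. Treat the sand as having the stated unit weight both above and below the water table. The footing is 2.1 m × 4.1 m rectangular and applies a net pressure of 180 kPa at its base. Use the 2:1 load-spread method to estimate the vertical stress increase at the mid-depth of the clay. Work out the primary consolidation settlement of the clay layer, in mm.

Mid-depth of clay below the ground surface: z = 1.4 + 2.3/2 = 2.55 m.
Total vertical stress at mid-clay: σ_v = 18.1×1.4 + 17.1×1.15 = 45.005 kPa.
Pore pressure: u = 9.81×(2.55 − 0.65) = 18.639 kPa.
Initial effective stress: σ'_0 = σ_v − u = 45.005 − 18.639 = 26.366 kPa.
Stress increase at mid-clay by the 2:1 spreading method:
Δσ = qBL/((B+z)(L+z)) = 180×2.1×4.1/((2.1+2.55)(4.1+2.55)) = 50.119 kPa
Final effective stress: σ'_f = σ'_0 + Δσ = 26.366 + 50.119 = 76.485 kPa.
Normally consolidated clay, so the full stress increment lies on the virgin compression line:
S_c = C_c·H/(1+e₀)·log₁₀(σ'_f/σ'_0) = 0.25×2.3/(1+0.79)×log₁₀(76.485/26.366)
    = 0.32123 × 0.46253 = 0.1486 m

S_c ≈ 149 mm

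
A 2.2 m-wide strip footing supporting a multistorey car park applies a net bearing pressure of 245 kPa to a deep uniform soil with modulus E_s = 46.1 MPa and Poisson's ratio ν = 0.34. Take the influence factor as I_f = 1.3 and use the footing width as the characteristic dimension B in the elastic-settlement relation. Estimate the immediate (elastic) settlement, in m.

Immediate (elastic) settlement: S_e = q·B·(1−ν²)/E_s · I_f.
E_s = 46.1 MPa = 46100 kPa.
S_e = 245 × 2.2 × (1 − 0.34²) / 46100 × 1.3
    = 245 × 2.2 × 0.8844 / 46100 × 1.3
    = 0.01344 m

S_e ≈ 0.0134 m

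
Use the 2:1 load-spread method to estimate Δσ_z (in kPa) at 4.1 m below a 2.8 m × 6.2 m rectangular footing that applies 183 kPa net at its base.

By the 2:1 method the load spreads at 1 horizontal : 2 vertical, so at depth z the loaded area has grown by z in each plan dimension:
Δσ = qBL/((B+z)(L+z)) = 183×2.8×6.2/((2.8+4.1)(6.2+4.1)) = 44.701 kPa

Δσ_z ≈ 44.7 kPa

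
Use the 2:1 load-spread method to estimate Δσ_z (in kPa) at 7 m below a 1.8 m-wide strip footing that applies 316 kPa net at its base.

By the 2:1 method the load spreads at 1 horizontal : 2 vertical, so at depth z the loaded area has grown by z in each plan dimension:
Δσ = qB/(B+z) = 316×1.8/(1.8+7) = 64.636 kPa

Δσ_z ≈ 64.6 kPa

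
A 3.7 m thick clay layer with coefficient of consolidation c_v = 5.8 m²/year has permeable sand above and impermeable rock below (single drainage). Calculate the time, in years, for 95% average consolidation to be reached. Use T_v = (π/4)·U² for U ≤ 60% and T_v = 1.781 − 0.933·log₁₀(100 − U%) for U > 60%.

Drainage path length: H_d = H = 3.7 m (single drainage).
U > 60%: T_v = 1.781 − 0.933·log₁₀(100 − 95) = 1.1289.
t = T_v·H_d²/c_v = 1.1289×3.7²/5.8 = 2.665 years.

t ≈ 2.66 years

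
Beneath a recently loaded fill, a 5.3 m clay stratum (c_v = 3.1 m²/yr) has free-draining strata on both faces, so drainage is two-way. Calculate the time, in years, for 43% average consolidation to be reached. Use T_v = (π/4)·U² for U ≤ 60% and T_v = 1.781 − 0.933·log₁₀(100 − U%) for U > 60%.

t ≈ 0.329 years

Drainage path length: H_d = H/2 = 2.65 m (double drainage).
U ≤ 60%: T_v = (π/4)·U² = (π/4)×0.43² = 0.14522.
t = T_v·H_d²/c_v = 0.14522×2.65²/3.1 = 0.329 years.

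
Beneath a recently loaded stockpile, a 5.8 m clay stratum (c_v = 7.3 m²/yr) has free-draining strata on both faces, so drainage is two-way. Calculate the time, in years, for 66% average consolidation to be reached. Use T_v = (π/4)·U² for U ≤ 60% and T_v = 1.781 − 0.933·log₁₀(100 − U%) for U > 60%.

t ≈ 0.406 years

Drainage path length: H_d = H/2 = 2.9 m (double drainage).
U > 60%: T_v = 1.781 − 0.933·log₁₀(100 − 66) = 0.35213.
t = T_v·H_d²/c_v = 0.35213×2.9²/7.3 = 0.4057 years.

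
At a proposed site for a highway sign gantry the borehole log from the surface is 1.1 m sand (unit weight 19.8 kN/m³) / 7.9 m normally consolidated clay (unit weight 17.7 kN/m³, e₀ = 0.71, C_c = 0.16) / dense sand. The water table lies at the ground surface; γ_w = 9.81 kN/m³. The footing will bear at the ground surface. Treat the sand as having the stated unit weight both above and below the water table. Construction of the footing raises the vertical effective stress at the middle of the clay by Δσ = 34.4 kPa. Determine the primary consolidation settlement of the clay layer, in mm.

Mid-depth of clay below the ground surface: z = 1.1 + 7.9/2 = 5.05 m.
Total vertical stress at mid-clay: σ_v = 19.8×1.1 + 17.7×3.95 = 91.695 kPa.
Pore pressure: u = 9.81×(5.05 − 0) = 49.541 kPa.
Initial effective stress: σ'_0 = σ_v − u = 91.695 − 49.541 = 42.154 kPa.
Final effective stress: σ'_f = σ'_0 + Δσ = 42.154 + 34.4 = 76.554 kPa.
Normally consolidated clay, so the full stress increment lies on the virgin compression line:
S_c = C_c·H/(1+e₀)·log₁₀(σ'_f/σ'_0) = 0.16×7.9/(1+0.71)×log₁₀(76.554/42.154)
    = 0.73918 × 0.25913 = 0.1915 m

S_c ≈ 192 mm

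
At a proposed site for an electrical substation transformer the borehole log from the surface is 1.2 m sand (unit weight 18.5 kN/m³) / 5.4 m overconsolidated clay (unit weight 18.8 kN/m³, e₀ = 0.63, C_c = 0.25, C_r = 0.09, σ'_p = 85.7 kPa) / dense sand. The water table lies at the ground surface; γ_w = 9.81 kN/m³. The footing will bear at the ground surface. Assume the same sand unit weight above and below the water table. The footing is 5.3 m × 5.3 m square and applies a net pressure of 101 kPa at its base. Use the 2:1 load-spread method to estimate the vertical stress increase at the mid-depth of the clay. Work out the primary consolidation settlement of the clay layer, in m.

Mid-depth of clay below the ground surface: z = 1.2 + 5.4/2 = 3.9 m.
Total vertical stress at mid-clay: σ_v = 18.5×1.2 + 18.8×2.7 = 72.96 kPa.
Pore pressure: u = 9.81×(3.9 − 0) = 38.259 kPa.
Initial effective stress: σ'_0 = σ_v − u = 72.96 − 38.259 = 34.701 kPa.
Stress increase at mid-clay by the 2:1 spreading method:
Δσ = qBL/((B+z)(L+z)) = 101×5.3×5.3/((5.3+3.9)(5.3+3.9)) = 33.519 kPa
Final effective stress: σ'_f = 34.701 + 33.519 = 68.22 kPa.
σ'_f = 68.22 ≤ σ'_p = 85.7 kPa, so the clay remains overconsolidated and only the recompression index applies:
S_c = C_r·H/(1+e₀)·log₁₀(σ'_f/σ'_0) = 0.09×5.4/1.63×log₁₀(68.22/34.701)
    = 0.29816 × 0.29357 = 0.08753 m

S_c ≈ 0.0875 m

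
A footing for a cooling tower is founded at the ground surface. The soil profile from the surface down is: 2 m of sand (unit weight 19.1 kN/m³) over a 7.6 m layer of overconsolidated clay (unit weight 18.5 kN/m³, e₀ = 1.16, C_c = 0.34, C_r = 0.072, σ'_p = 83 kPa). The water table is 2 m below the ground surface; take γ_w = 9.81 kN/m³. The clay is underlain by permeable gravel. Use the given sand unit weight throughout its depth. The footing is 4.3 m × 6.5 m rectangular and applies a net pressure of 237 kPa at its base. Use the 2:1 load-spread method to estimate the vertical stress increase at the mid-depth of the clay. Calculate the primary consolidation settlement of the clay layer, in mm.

Mid-depth of clay below the ground surface: z = 2 + 7.6/2 = 5.8 m.
Total vertical stress at mid-clay: σ_v = 19.1×2 + 18.5×3.8 = 108.5 kPa.
Pore pressure: u = 9.81×(5.8 − 2) = 37.278 kPa.
Initial effective stress: σ'_0 = σ_v − u = 108.5 − 37.278 = 71.222 kPa.
Stress increase at mid-clay by the 2:1 spreading method:
Δσ = qBL/((B+z)(L+z)) = 237×4.3×6.5/((4.3+5.8)(6.5+5.8)) = 53.322 kPa
Final effective stress: σ'_f = 71.222 + 53.322 = 124.54 kPa.
σ'_f = 124.54 > σ'_p = 83 kPa, so the stress path crosses the preconsolidation pressure — recompression up to σ'_p, then virgin compression beyond:
S_c = H/(1+e₀)·[C_r·log₁₀(σ'_p/σ'_0) + C_c·log₁₀(σ'_f/σ'_p)]
    = 7.6/2.16 × [0.072×log₁₀(83/71.222) + 0.34×log₁₀(124.54/83)]
    = 3.5185 × [0.0047854 + 0.059918] = 0.2277 m

S_c ≈ 228 mm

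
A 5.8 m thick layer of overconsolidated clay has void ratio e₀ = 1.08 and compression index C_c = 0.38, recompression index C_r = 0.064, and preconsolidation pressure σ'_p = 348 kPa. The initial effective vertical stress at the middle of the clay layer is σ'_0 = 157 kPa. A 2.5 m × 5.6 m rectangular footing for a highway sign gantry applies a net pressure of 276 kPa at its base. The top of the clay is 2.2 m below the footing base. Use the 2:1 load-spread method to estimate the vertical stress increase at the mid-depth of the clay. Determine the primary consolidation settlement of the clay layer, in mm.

Mid-depth of clay below the footing base: z = 2.2 + 5.8/2 = 5.1 m.
Stress increase at mid-clay by the 2:1 spreading method:
Δσ = qBL/((B+z)(L+z)) = 276×2.5×5.6/((2.5+5.1)(5.6+5.1)) = 47.516 kPa
Final effective stress: σ'_f = 157 + 47.516 = 204.52 kPa.
σ'_f = 204.52 ≤ σ'_p = 348 kPa, so the clay remains overconsolidated and only the recompression index applies:
S_c = C_r·H/(1+e₀)·log₁₀(σ'_f/σ'_0) = 0.064×5.8/2.08×log₁₀(204.52/157)
    = 0.17846 × 0.11484 = 0.02049 m

S_c ≈ 20.5 mm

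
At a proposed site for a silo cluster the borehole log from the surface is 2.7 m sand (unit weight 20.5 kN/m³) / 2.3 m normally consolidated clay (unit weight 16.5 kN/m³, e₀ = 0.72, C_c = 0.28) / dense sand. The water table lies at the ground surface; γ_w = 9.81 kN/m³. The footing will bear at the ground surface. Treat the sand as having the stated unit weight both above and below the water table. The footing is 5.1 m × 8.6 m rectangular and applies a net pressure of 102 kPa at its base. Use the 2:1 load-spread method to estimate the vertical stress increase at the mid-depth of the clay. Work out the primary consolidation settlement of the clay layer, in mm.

S_c ≈ 121 mm

Mid-depth of clay below the ground surface: z = 2.7 + 2.3/2 = 3.85 m.
Total vertical stress at mid-clay: σ_v = 20.5×2.7 + 16.5×1.15 = 74.325 kPa.
Pore pressure: u = 9.81×(3.85 − 0) = 37.769 kPa.
Initial effective stress: σ'_0 = σ_v − u = 74.325 − 37.769 = 36.556 kPa.
Stress increase at mid-clay by the 2:1 spreading method:
Δσ = qBL/((B+z)(L+z)) = 102×5.1×8.6/((5.1+3.85)(8.6+3.85)) = 40.149 kPa
Final effective stress: σ'_f = σ'_0 + Δσ = 36.556 + 40.149 = 76.705 kPa.
Normally consolidated clay, so the full stress increment lies on the virgin compression line:
S_c = C_c·H/(1+e₀)·log₁₀(σ'_f/σ'_0) = 0.28×2.3/(1+0.72)×log₁₀(76.705/36.556)
    = 0.37442 × 0.32187 = 0.1205 m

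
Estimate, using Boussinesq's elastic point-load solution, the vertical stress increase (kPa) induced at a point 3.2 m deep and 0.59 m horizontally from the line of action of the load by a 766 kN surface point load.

Δσ_z ≈ 32.9 kPa

Boussinesq vertical stress below a point load on an elastic half-space:
Δσ_z = 3P/(2πz²) · [1 + (r/z)²]^(−5/2)
r/z = 0.59/3.2 = 0.18437; [1+(r/z)²]^(−5/2) = 0.91982.
Δσ_z = 3×766/(2π×3.2²) × 0.91982 = 35.717 × 0.91982 = 32.85 kPa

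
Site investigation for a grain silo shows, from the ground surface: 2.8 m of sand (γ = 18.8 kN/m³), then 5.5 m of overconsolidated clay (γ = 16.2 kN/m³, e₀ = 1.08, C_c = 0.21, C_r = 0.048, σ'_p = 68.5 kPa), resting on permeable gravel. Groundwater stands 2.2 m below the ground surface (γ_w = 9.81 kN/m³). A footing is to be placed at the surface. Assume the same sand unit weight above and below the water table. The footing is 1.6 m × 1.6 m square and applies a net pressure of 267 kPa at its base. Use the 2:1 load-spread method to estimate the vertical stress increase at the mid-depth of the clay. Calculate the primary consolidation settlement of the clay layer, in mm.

S_c ≈ 33.8 mm

Mid-depth of clay below the ground surface: z = 2.8 + 5.5/2 = 5.55 m.
Total vertical stress at mid-clay: σ_v = 18.8×2.8 + 16.2×2.75 = 97.19 kPa.
Pore pressure: u = 9.81×(5.55 − 2.2) = 32.864 kPa.
Initial effective stress: σ'_0 = σ_v − u = 97.19 − 32.864 = 64.326 kPa.
Stress increase at mid-clay by the 2:1 spreading method:
Δσ = qBL/((B+z)(L+z)) = 267×1.6×1.6/((1.6+5.55)(1.6+5.55)) = 13.37 kPa
Final effective stress: σ'_f = 64.326 + 13.37 = 77.696 kPa.
σ'_f = 77.696 > σ'_p = 68.5 kPa, so the stress path crosses the preconsolidation pressure — recompression up to σ'_p, then virgin compression beyond:
S_c = H/(1+e₀)·[C_r·log₁₀(σ'_p/σ'_0) + C_c·log₁₀(σ'_f/σ'_p)]
    = 5.5/2.08 × [0.048×log₁₀(68.5/64.326) + 0.21×log₁₀(77.696/68.5)]
    = 2.6442 × [0.0013106 + 0.011489] = 0.03384 m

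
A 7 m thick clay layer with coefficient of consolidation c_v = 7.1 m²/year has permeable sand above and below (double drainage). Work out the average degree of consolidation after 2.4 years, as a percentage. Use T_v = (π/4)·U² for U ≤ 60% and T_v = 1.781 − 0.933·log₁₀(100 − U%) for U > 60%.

Drainage path length: H_d = H/2 = 3.5 m (double drainage).
T_v = c_v·t/H_d² = 7.1×2.4/3.5² = 1.391.
T_v = 1.391 corresponds to the U > 60% branch:
U = 1 − 10^((1.781 − T_v)/0.933)/100 = 0.9738

U ≈ 97.4 %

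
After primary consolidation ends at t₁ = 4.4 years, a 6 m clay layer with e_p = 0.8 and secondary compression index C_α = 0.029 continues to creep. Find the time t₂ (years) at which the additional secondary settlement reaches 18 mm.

t₂ ≈ 6.76 years

S_s = C_α·H/(1+e_p)·log₁₀(t₂/t₁) ⇒ log₁₀(t₂/t₁) = S_s·(1+e_p)/(C_α·H).
log₁₀(t₂/t₁) = 0.018 × (1+0.8) / (0.029×6) = 0.1862
t₂ = t₁ × 10^0.1862 = 4.4 × 1.535 = 6.756 years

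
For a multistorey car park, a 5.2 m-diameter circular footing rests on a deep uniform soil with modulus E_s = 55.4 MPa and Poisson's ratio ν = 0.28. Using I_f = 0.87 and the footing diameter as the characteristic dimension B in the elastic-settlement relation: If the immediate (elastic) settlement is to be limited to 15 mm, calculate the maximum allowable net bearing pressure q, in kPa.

E_s = 55.4 MPa = 55400 kPa.
S_e = q·B·(1−ν²)/E_s · I_f  ⇒  q = S_e·E_s / (B·(1−ν²)·I_f).
q = 0.015 × 55400 / (5.2 × 0.9216 × 0.87) = 199.3 kPa

q ≈ 199 kPa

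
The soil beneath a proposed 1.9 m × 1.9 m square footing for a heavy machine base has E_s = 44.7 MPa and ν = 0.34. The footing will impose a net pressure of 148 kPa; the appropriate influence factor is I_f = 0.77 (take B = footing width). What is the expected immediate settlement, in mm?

S_e ≈ 4.28 mm

Immediate (elastic) settlement: S_e = q·B·(1−ν²)/E_s · I_f.
E_s = 44.7 MPa = 44700 kPa.
S_e = 148 × 1.9 × (1 − 0.34²) / 44700 × 0.77
    = 148 × 1.9 × 0.8844 / 44700 × 0.77
    = 0.004284 m = 4.284 mm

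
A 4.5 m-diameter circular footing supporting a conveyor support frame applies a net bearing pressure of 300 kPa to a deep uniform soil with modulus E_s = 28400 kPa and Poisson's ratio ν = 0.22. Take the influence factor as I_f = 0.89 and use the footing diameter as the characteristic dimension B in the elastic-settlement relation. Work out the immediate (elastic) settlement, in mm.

Immediate (elastic) settlement: S_e = q·B·(1−ν²)/E_s · I_f.
S_e = 300 × 4.5 × (1 − 0.22²) / 28400 × 0.89
    = 300 × 4.5 × 0.9516 / 28400 × 0.89
    = 0.04026 m = 40.26 mm

S_e ≈ 40.3 mm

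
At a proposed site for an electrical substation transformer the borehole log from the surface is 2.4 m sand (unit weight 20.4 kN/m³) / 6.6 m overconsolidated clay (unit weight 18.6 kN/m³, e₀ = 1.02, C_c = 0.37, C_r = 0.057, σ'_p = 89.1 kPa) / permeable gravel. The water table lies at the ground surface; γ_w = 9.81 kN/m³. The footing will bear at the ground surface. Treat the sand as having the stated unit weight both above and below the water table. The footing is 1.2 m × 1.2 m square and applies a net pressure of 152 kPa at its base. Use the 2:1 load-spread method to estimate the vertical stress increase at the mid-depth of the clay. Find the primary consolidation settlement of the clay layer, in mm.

Mid-depth of clay below the ground surface: z = 2.4 + 6.6/2 = 5.7 m.
Total vertical stress at mid-clay: σ_v = 20.4×2.4 + 18.6×3.3 = 110.34 kPa.
Pore pressure: u = 9.81×(5.7 − 0) = 55.917 kPa.
Initial effective stress: σ'_0 = σ_v − u = 110.34 − 55.917 = 54.423 kPa.
Stress increase at mid-clay by the 2:1 spreading method:
Δσ = qBL/((B+z)(L+z)) = 152×1.2×1.2/((1.2+5.7)(1.2+5.7)) = 4.5974 kPa
Final effective stress: σ'_f = 54.423 + 4.5974 = 59.02 kPa.
σ'_f = 59.02 ≤ σ'_p = 89.1 kPa, so the clay remains overconsolidated and only the recompression index applies:
S_c = C_r·H/(1+e₀)·log₁₀(σ'_f/σ'_0) = 0.057×6.6/2.02×log₁₀(59.02/54.423)
    = 0.18624 × 0.035217 = 0.006559 m

S_c ≈ 6.56 mm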